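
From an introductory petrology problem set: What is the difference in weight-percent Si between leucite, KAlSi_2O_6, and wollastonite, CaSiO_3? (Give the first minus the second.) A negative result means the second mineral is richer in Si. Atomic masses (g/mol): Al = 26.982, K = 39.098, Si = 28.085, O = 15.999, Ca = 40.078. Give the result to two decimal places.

M(KAlSi_2O_6) = 218.244 g/mol, so wt% Si = 56.170/218.244 × 100 = 25.74%.
M(CaSiO_3) = 116.160 g/mol, so wt% Si = 28.085/116.160 × 100 = 24.18%.
25.74 − 24.18 = 1.56 pp.

1.56 percentage points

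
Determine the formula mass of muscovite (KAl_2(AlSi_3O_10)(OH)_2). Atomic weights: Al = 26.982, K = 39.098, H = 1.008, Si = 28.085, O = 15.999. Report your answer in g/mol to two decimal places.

398.30 g/mol

K: 1 × 39.098 = 39.0980
Al: 3 × 26.982 = 80.9460
Si: 3 × 28.085 = 84.2550
O: 12 × 15.999 = 191.9880
H: 2 × 1.008 = 2.0160
Summing the contributions gives the formula mass.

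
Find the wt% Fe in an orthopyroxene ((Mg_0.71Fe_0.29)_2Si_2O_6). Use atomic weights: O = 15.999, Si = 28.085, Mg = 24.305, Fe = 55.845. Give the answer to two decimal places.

Molar mass of (Mg_0.71Fe_0.29)_2Si_2O_6: 1.42*24.305 + 0.58*55.845 + 2*28.085 + 6*15.999 = 219.067 g/mol.
Mass of Fe per formula unit: 0.58 × 55.845 = 32.390 g.
Weight fraction Fe = 32.390 / 219.067 = 0.1479.

14.79 wt%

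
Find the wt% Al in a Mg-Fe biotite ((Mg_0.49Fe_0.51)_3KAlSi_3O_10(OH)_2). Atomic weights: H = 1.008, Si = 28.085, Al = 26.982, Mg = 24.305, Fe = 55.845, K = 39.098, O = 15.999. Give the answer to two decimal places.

5.80 wt%

Formula mass = 1.47*24.305 + 1.53*55.845 + 1*39.098 + 1*26.982 + 3*28.085 + 12*15.999 + 2*1.008 = 465.510 g/mol, of which 26.982 g is Al.
So Al makes up 26.982/465.510 = 0.0580 of the mass, i.e. 5.80%.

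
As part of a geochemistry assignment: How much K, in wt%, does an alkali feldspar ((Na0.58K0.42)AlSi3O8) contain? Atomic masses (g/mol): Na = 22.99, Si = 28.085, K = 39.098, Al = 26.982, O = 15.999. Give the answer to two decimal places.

Formula mass = 0.58×22.99 + 0.42×39.098 + 1×26.982 + 3×28.085 + 8×15.999 = 268.984 g/mol, of which 16.421 g is K.
So K makes up 16.421/268.984 = 0.0610 of the mass, i.e. 6.10%.

6.10 wt%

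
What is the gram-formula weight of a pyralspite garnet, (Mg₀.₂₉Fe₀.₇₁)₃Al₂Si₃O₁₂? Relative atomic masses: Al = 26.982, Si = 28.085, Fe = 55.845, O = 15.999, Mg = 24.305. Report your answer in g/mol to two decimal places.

470.30 g/mol

M = 0.87×24.305 + 2.13×55.845 + 2×26.982 + 3×28.085 + 12×15.999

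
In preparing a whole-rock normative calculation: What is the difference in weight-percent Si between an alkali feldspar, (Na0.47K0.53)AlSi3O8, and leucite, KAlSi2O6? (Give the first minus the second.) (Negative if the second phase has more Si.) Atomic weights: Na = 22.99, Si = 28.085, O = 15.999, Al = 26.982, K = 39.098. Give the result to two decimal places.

M((Na0.47K0.53)AlSi3O8) = 270.756 g/mol, so wt% Si = 84.255/270.756 × 100 = 31.12%.
M(KAlSi2O6) = 218.244 g/mol, so wt% Si = 56.170/218.244 × 100 = 25.74%.
31.12 − 25.74 = 5.38 pp.

5.38 percentage points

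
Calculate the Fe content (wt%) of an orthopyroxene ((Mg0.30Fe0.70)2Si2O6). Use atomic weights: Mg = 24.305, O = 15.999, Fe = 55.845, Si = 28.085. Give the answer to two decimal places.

31.92 wt%

Molar mass of (Mg0.30Fe0.70)2Si2O6: 0.60*24.305 + 1.40*55.845 + 2*28.085 + 6*15.999 = 244.930 g/mol.
Mass of Fe per formula unit: 1.40 × 55.845 = 78.183 g.
Weight fraction Fe = 78.183 / 244.930 = 0.3192.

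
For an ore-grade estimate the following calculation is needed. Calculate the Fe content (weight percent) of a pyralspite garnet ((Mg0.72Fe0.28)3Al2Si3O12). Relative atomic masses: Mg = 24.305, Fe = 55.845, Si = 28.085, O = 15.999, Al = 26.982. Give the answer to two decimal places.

Molar mass of (Mg0.72Fe0.28)3Al2Si3O12: 2.16×24.305 + 0.84×55.845 + 2×26.982 + 3×28.085 + 12×15.999 = 429.616 g/mol.
Mass of Fe per formula unit: 0.84 × 55.845 = 46.910 g.
Weight fraction Fe = 46.910 / 429.616 = 0.1092.

10.92 weight percent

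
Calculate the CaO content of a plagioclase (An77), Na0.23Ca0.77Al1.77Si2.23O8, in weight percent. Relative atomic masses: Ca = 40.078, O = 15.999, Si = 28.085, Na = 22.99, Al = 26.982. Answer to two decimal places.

Formula mass = 274.527 g/mol.
0.77 Ca → 0.7700 mol CaO per formula unit; M(CaO) = 56.077, so CaO mass = 43.179 g.
43.179/274.527 × 100 = 15.73 wt%.

15.73 wt%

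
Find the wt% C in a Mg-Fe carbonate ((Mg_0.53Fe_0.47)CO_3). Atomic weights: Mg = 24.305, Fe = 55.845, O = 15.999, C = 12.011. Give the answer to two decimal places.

Formula mass = 0.53*24.305 + 0.47*55.845 + 1*12.011 + 3*15.999 = 99.137 g/mol, of which 12.011 g is C.
So C makes up 12.011/99.137 = 0.1212 of the mass, i.e. 12.12%.

12.12 weight percent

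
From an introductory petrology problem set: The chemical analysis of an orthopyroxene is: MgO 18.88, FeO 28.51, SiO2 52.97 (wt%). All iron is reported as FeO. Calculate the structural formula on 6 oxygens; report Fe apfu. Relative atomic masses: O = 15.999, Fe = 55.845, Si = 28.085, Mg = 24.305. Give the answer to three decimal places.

0.906 Fe apfu

MgO: 18.88/40.304 = 0.46844 mol → 0.46844 mol Mg, 0.46844 mol O.
FeO: 28.51/71.844 = 0.39683 mol → 0.39683 mol Fe, 0.39683 mol O.
SiO2: 52.97/60.083 = 0.88161 mol → 0.88161 mol Si, 1.76322 mol O.
Total oxygen = 2.62849 mol. Normalization factor = 6/2.62849 = 2.28268.
Fe per 6 O = 0.39683 × 2.28268 = 0.906.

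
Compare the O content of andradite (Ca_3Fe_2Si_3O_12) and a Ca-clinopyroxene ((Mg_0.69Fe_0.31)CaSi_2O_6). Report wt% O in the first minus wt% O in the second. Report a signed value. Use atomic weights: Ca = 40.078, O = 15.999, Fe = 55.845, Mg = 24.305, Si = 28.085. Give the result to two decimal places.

-4.63 percentage points

M(Ca_3Fe_2Si_3O_12) = 508.167 g/mol, so wt% O = 191.988/508.167 × 100 = 37.78%.
M((Mg_0.69Fe_0.31)CaSi_2O_6) = 226.324 g/mol, so wt% O = 95.994/226.324 × 100 = 42.41%.
37.78 − 42.41 = -4.63 pp.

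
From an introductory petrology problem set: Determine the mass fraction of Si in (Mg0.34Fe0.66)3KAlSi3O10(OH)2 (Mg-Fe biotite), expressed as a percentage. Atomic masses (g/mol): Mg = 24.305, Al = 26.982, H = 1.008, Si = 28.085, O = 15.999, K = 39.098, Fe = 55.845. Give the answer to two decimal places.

M((Mg0.34Fe0.66)3KAlSi3O10(OH)2) = 479.703 g/mol.
Si contributes 3 × 28.085 = 84.255 g per mole.
84.255/479.703 = 0.1756 → 17.56%.

17.56 wt%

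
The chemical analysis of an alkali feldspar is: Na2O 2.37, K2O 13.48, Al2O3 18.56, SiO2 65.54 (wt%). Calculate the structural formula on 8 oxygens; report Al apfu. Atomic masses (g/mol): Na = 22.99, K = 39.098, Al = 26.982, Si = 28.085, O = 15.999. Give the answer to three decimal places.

1.001 Al apfu

2.37 wt% Na2O ÷ 61.979 g/mol = 0.03824 mol, giving 0.07648 Na and 0.03824 O.
13.48 wt% K2O ÷ 94.195 g/mol = 0.14311 mol, giving 0.28622 K and 0.14311 O.
18.56 wt% Al2O3 ÷ 101.961 g/mol = 0.18203 mol, giving 0.36406 Al and 0.54609 O.
65.54 wt% SiO2 ÷ 60.083 g/mol = 1.09082 mol, giving 1.09082 Si and 2.18164 O.
Oxygen sums to 2.90908; scaling by 8/2.90908 = 2.75001 puts the formula on 8 O.
Al: 0.36406 × 2.75001 = 1.001 atoms per formula unit.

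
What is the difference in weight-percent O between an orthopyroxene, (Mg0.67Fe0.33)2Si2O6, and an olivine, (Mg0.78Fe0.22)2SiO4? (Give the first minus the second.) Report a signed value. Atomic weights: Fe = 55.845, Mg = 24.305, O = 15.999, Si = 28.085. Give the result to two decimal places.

1.92 percentage points

First mineral: 95.994 g O in 221.590 g formula = 43.32 wt% O.
Second mineral: 63.996 g O in 154.569 g formula = 41.40 wt% O.
43.32% − 41.40% gives a difference of 1.92 percentage points.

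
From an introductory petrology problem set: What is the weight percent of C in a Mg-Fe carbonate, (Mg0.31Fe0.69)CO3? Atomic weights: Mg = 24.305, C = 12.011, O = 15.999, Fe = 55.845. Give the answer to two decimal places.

Molar mass of (Mg0.31Fe0.69)CO3: 0.31×24.305 + 0.69×55.845 + 1×12.011 + 3×15.999 = 106.076 g/mol.
Mass of C per formula unit: 1 × 12.011 = 12.011 g.
Weight fraction C = 12.011 / 106.076 = 0.1132.

11.32 wt%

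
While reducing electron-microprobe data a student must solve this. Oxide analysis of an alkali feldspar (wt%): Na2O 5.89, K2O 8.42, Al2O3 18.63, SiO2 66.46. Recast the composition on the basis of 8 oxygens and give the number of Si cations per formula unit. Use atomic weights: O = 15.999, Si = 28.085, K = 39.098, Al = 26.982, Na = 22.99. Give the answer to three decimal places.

5.89 wt% Na2O ÷ 61.979 g/mol = 0.09503 mol, giving 0.19006 Na and 0.09503 O.
8.42 wt% K2O ÷ 94.195 g/mol = 0.08939 mol, giving 0.17878 K and 0.08939 O.
18.63 wt% Al2O3 ÷ 101.961 g/mol = 0.18272 mol, giving 0.36544 Al and 0.54816 O.
66.46 wt% SiO2 ÷ 60.083 g/mol = 1.10614 mol, giving 1.10614 Si and 2.21228 O.
Oxygen sums to 2.94486; scaling by 8/2.94486 = 2.71660 puts the formula on 8 O.
Si: 1.10614 × 2.71660 = 3.005 atoms per formula unit.

3.005 Si apfu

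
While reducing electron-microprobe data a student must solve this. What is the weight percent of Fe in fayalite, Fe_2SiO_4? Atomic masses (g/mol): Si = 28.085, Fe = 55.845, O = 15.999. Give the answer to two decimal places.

Formula mass = 2×55.845 + 1×28.085 + 4×15.999 = 203.771 g/mol, of which 111.690 g is Fe.
So Fe makes up 111.690/203.771 = 0.5481 of the mass, i.e. 54.81%.

54.81 wt%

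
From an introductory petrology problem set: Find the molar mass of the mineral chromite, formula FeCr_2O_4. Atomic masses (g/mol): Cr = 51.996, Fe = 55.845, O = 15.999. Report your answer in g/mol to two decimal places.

M = 1·55.845 + 2·51.996 + 4·15.999

223.83 g/mol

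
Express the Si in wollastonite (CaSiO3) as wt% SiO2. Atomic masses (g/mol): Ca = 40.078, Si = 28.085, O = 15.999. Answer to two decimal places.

51.72 wt%

Formula mass = 116.160 g/mol.
1 Si → 1.0000 mol SiO2 per formula unit; M(SiO2) = 60.083, so SiO2 mass = 60.083 g.
60.083/116.160 × 100 = 51.72 wt%.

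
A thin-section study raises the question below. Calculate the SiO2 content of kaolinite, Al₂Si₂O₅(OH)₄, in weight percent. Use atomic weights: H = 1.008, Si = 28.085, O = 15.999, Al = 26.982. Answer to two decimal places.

Molar mass of Al₂Si₂O₅(OH)₄ = 2·26.982 + 2·28.085 + 9·15.999 + 4·1.008 = 258.157 g/mol.
Each formula unit contains 2 Si, equivalent to 2/1 = 2.0000 mol SiO2.
M(SiO2) = 1×28.085 + 2×15.999 = 60.083 g/mol.
Mass of SiO2 per formula unit = 2.0000 × 60.083 = 120.166 g.
SiO2 wt% = 120.166 / 258.157 × 100 = 46.55%.

46.55 wt%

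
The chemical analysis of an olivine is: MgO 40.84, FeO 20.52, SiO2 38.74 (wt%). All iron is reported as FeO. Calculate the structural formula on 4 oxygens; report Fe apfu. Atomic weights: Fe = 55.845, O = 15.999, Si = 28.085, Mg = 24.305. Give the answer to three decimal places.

MgO: 40.84/40.304 = 1.01330 mol → 1.01330 mol Mg, 1.01330 mol O.
FeO: 20.52/71.844 = 0.28562 mol → 0.28562 mol Fe, 0.28562 mol O.
SiO2: 38.74/60.083 = 0.64477 mol → 0.64477 mol Si, 1.28954 mol O.
Total oxygen = 2.58846 mol. Normalization factor = 4/2.58846 = 1.54532.
Fe per 4 O = 0.28562 × 1.54532 = 0.441.

0.441 Fe apfu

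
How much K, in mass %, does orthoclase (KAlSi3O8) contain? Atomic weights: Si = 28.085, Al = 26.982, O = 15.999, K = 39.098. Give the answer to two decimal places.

Molar mass of KAlSi3O8: 1×39.098 + 1×26.982 + 3×28.085 + 8×15.999 = 278.327 g/mol.
Mass of K per formula unit: 1 × 39.098 = 39.098 g.
Weight fraction K = 39.098 / 278.327 = 0.1405.

14.05 mass %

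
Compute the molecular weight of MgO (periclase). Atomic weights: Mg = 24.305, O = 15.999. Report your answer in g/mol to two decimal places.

M = 1*24.305 + 1*15.999

40.30 g/mol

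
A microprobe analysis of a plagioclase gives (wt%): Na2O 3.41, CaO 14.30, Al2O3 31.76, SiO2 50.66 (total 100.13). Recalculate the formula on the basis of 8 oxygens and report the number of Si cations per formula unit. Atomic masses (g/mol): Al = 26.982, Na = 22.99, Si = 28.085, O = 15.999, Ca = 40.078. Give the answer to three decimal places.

3.41 wt% Na2O ÷ 61.979 g/mol = 0.05502 mol, giving 0.11004 Na and 0.05502 O.
14.30 wt% CaO ÷ 56.077 g/mol = 0.25501 mol, giving 0.25501 Ca and 0.25501 O.
31.76 wt% Al2O3 ÷ 101.961 g/mol = 0.31149 mol, giving 0.62298 Al and 0.93447 O.
50.66 wt% SiO2 ÷ 60.083 g/mol = 0.84317 mol, giving 0.84317 Si and 1.68634 O.
Oxygen sums to 2.93084; scaling by 8/2.93084 = 2.72959 puts the formula on 8 O.
Si: 0.84317 × 2.72959 = 2.302 atoms per formula unit.

2.302 Si apfu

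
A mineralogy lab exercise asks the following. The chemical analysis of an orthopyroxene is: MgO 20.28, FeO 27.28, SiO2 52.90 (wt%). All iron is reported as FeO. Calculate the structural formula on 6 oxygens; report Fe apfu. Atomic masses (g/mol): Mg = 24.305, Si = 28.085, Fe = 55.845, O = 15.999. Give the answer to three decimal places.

0.862 Fe apfu

MgO (M=40.304): mol = 0.50318; Mg = 0.50318, O = 0.50318.
FeO (M=71.844): mol = 0.37971; Fe = 0.37971, O = 0.37971.
SiO2 (M=60.083): mol = 0.88045; Si = 0.88045, O = 1.76090.
ΣO = 2.64379; factor = 6/ΣO = 2.26947.
Fe apfu = 0.37971 × 2.26947 = 0.862.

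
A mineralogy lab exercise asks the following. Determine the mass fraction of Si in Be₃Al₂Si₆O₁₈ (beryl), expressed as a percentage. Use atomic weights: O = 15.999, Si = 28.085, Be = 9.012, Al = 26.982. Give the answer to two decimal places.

31.35 mass %

Molar mass of Be₃Al₂Si₆O₁₈: 3·9.012 + 2·26.982 + 6·28.085 + 18·15.999 = 537.492 g/mol.
Mass of Si per formula unit: 6 × 28.085 = 168.510 g.
Weight fraction Si = 168.510 / 537.492 = 0.3135.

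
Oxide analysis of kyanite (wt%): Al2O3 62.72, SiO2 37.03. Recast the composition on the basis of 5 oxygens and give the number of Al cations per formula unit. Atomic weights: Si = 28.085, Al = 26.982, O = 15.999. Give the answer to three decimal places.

1.998 Al apfu

Al2O3 (M=101.961): mol = 0.61514; Al = 1.23028, O = 1.84542.
SiO2 (M=60.083): mol = 0.61631; Si = 0.61631, O = 1.23262.
ΣO = 3.07804; factor = 5/ΣO = 1.62441.
Al apfu = 1.23028 × 1.62441 = 1.998.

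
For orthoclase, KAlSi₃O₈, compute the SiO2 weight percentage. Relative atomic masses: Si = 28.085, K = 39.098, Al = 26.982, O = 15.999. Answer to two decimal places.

Molar mass of KAlSi₃O₈ = 1×39.098 + 1×26.982 + 3×28.085 + 8×15.999 = 278.327 g/mol.
Each formula unit contains 3 Si, equivalent to 3/1 = 3.0000 mol SiO2.
M(SiO2) = 1×28.085 + 2×15.999 = 60.083 g/mol.
Mass of SiO2 per formula unit = 3.0000 × 60.083 = 180.249 g.
SiO2 wt% = 180.249 / 278.327 × 100 = 64.76%.

64.76 wt%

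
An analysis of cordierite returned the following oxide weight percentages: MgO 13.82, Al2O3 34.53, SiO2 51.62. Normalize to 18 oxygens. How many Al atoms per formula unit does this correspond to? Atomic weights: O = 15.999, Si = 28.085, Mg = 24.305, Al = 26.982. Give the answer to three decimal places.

MgO (M=40.304): mol = 0.34289; Mg = 0.34289, O = 0.34289.
Al2O3 (M=101.961): mol = 0.33866; Al = 0.67732, O = 1.01598.
SiO2 (M=60.083): mol = 0.85914; Si = 0.85914, O = 1.71828.
ΣO = 3.07715; factor = 18/ΣO = 5.84957.
Al apfu = 0.67732 × 5.84957 = 3.962.

3.962 Al apfu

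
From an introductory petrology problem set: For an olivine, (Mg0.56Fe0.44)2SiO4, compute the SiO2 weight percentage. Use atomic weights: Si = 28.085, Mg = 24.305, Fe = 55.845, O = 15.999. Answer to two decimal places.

35.67 wt%

Molar mass of (Mg0.56Fe0.44)2SiO4 = 1.12·24.305 + 0.88·55.845 + 1·28.085 + 4·15.999 = 168.446 g/mol.
Each formula unit contains 1 Si, equivalent to 1/1 = 1.0000 mol SiO2.
M(SiO2) = 1×28.085 + 2×15.999 = 60.083 g/mol.
Mass of SiO2 per formula unit = 1.0000 × 60.083 = 60.083 g.
SiO2 wt% = 60.083 / 168.446 × 100 = 35.67%.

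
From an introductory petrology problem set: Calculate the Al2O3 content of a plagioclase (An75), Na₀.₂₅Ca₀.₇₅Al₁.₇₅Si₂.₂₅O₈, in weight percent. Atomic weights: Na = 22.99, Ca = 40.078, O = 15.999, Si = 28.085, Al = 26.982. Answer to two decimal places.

32.54 wt%

Molar mass of Na₀.₂₅Ca₀.₇₅Al₁.₇₅Si₂.₂₅O₈ = 0.25·22.99 + 0.75·40.078 + 1.75·26.982 + 2.25·28.085 + 8·15.999 = 274.208 g/mol.
Each formula unit contains 1.75 Al, equivalent to 1.75/2 = 0.8750 mol Al2O3.
M(Al2O3) = 2×26.982 + 3×15.999 = 101.961 g/mol.
Mass of Al2O3 per formula unit = 0.8750 × 101.961 = 89.216 g.
Al2O3 wt% = 89.216 / 274.208 × 100 = 32.54%.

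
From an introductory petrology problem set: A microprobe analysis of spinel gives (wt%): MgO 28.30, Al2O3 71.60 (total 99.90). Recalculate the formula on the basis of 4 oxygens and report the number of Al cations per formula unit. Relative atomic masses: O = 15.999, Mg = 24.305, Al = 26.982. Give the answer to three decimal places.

2.000 Al apfu

MgO: 28.30/40.304 = 0.70216 mol → 0.70216 mol Mg, 0.70216 mol O.
Al2O3: 71.60/101.961 = 0.70223 mol → 1.40446 mol Al, 2.10669 mol O.
Total oxygen = 2.80885 mol. Normalization factor = 4/2.80885 = 1.42407.
Al per 4 O = 1.40446 × 1.42407 = 2.000.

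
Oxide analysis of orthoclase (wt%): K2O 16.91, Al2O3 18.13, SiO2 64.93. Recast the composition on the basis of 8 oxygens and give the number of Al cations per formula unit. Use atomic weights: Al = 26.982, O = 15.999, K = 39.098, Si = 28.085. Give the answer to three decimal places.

0.990 Al apfu

K2O: 16.91/94.195 = 0.17952 mol → 0.35904 mol K, 0.17952 mol O.
Al2O3: 18.13/101.961 = 0.17781 mol → 0.35562 mol Al, 0.53343 mol O.
SiO2: 64.93/60.083 = 1.08067 mol → 1.08067 mol Si, 2.16134 mol O.
Total oxygen = 2.87429 mol. Normalization factor = 8/2.87429 = 2.78330.
Al per 8 O = 0.35562 × 2.78330 = 0.990.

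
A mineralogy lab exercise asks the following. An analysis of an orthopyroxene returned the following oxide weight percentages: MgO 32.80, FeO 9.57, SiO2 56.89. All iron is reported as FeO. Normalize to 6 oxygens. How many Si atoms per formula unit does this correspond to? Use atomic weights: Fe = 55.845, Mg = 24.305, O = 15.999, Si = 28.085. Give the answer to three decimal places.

2.000 Si apfu

MgO: 32.80/40.304 = 0.81382 mol → 0.81382 mol Mg, 0.81382 mol O.
FeO: 9.57/71.844 = 0.13321 mol → 0.13321 mol Fe, 0.13321 mol O.
SiO2: 56.89/60.083 = 0.94686 mol → 0.94686 mol Si, 1.89372 mol O.
Total oxygen = 2.84075 mol. Normalization factor = 6/2.84075 = 2.11212.
Si per 6 O = 0.94686 × 2.11212 = 2.000.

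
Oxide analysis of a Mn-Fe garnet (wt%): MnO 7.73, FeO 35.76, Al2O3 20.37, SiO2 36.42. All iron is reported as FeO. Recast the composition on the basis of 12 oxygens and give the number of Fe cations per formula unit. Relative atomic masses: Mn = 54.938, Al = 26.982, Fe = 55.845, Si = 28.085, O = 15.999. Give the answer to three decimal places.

2.470 Fe apfu

MnO (M=70.937): mol = 0.10897; Mn = 0.10897, O = 0.10897.
FeO (M=71.844): mol = 0.49775; Fe = 0.49775, O = 0.49775.
Al2O3 (M=101.961): mol = 0.19978; Al = 0.39956, O = 0.59934.
SiO2 (M=60.083): mol = 0.60616; Si = 0.60616, O = 1.21232.
ΣO = 2.41838; factor = 12/ΣO = 4.96200.
Fe apfu = 0.49775 × 4.96200 = 2.470.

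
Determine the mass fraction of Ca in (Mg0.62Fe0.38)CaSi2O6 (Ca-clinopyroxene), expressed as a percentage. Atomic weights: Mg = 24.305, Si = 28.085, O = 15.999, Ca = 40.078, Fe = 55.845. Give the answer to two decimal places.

17.54 wt%

Molar mass of (Mg0.62Fe0.38)CaSi2O6: 0.62×24.305 + 0.38×55.845 + 1×40.078 + 2×28.085 + 6×15.999 = 228.532 g/mol.
Mass of Ca per formula unit: 1 × 40.078 = 40.078 g.
Weight fraction Ca = 40.078 / 228.532 = 0.1754.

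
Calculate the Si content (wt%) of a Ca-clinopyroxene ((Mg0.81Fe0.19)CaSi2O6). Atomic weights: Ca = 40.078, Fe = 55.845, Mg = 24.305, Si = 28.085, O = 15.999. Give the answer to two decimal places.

M((Mg0.81Fe0.19)CaSi2O6) = 222.540 g/mol.
Si contributes 2 × 28.085 = 56.170 g per mole.
56.170/222.540 = 0.2524 → 25.24%.

25.24 wt%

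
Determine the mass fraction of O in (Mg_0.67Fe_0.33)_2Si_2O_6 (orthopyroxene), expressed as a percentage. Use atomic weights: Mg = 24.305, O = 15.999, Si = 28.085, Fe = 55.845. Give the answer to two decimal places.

Formula mass = 1.34*24.305 + 0.66*55.845 + 2*28.085 + 6*15.999 = 221.590 g/mol, of which 95.994 g is O.
So O makes up 95.994/221.590 = 0.4332 of the mass, i.e. 43.32%.

43.32 mass %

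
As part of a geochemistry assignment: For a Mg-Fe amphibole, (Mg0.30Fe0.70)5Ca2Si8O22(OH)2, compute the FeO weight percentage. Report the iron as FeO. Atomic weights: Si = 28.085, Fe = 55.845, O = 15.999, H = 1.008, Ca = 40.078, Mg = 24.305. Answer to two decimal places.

27.25 wt%

Formula mass = 922.743 g/mol.
3.50 Fe → 3.5000 mol FeO per formula unit; M(FeO) = 71.844, so FeO mass = 251.454 g.
251.454/922.743 × 100 = 27.25 wt%.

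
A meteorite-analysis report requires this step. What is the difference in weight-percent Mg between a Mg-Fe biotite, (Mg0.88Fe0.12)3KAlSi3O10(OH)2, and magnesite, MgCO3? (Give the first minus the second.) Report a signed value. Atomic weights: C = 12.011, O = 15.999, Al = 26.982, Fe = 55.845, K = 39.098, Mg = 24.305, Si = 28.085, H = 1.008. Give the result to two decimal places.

M((Mg0.88Fe0.12)3KAlSi3O10(OH)2) = 428.608 g/mol, so wt% Mg = 64.165/428.608 × 100 = 14.97%.
M(MgCO3) = 84.313 g/mol, so wt% Mg = 24.305/84.313 × 100 = 28.83%.
14.97 − 28.83 = -13.86 pp.

-13.86 percentage points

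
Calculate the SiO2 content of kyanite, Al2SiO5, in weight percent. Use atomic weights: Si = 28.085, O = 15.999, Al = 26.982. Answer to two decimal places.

37.08 wt%

M(Al2SiO5) = 162.044 g/mol; M(SiO2) = 60.083 g/mol.
Moles SiO2 per formula unit = 1 Si ÷ 1 = 1.0000.
SiO2 fraction = (1.0000 × 60.083) / 162.044 = 60.083/162.044 = 0.3708.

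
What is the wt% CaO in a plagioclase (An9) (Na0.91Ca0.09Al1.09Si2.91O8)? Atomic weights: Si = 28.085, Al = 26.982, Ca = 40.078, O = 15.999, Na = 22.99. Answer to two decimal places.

Formula mass = 263.658 g/mol.
0.09 Ca → 0.0900 mol CaO per formula unit; M(CaO) = 56.077, so CaO mass = 5.047 g.
5.047/263.658 × 100 = 1.91 wt%.

1.91 wt%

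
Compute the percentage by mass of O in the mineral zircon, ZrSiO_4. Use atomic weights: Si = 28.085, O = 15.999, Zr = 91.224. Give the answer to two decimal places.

Molar mass of ZrSiO_4: 1*91.224 + 1*28.085 + 4*15.999 = 183.305 g/mol.
Mass of O per formula unit: 4 × 15.999 = 63.996 g.
Weight fraction O = 63.996 / 183.305 = 0.3491.

34.91 wt%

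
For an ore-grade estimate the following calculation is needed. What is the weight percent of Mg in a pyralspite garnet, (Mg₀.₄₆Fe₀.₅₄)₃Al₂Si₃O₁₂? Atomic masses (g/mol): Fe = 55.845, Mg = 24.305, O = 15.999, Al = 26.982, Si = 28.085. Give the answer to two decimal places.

Formula mass = 1.38×24.305 + 1.62×55.845 + 2×26.982 + 3×28.085 + 12×15.999 = 454.217 g/mol, of which 33.541 g is Mg.
So Mg makes up 33.541/454.217 = 0.0738 of the mass, i.e. 7.38%.

7.38 mass %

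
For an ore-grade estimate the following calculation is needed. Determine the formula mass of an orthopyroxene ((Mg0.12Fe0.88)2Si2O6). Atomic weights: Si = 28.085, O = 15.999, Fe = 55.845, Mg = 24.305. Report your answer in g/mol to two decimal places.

256.28 g/mol

M = 0.24(24.305) + 1.76(55.845) + 2(28.085) + 6(15.999)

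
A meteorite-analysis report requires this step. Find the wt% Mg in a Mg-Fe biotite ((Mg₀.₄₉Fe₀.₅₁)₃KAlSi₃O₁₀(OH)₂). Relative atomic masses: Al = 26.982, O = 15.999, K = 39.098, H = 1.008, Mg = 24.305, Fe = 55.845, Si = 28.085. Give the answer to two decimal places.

7.68 wt%

Formula mass = 1.47*24.305 + 1.53*55.845 + 1*39.098 + 1*26.982 + 3*28.085 + 12*15.999 + 2*1.008 = 465.510 g/mol, of which 35.728 g is Mg.
So Mg makes up 35.728/465.510 = 0.0768 of the mass, i.e. 7.68%.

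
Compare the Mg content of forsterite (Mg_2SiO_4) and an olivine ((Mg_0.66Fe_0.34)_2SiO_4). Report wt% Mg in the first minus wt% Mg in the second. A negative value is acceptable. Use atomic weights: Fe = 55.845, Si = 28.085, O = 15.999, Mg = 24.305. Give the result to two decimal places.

Mg in Mg_2SiO_4: molar mass 140.691 g/mol; 2×24.305 = 48.610 g → 34.55 wt%.
Mg in (Mg_0.66Fe_0.34)_2SiO_4: molar mass 162.138 g/mol; 1.32×24.305 = 32.083 g → 19.79 wt%.
Difference = 34.55 − 19.79 = 14.76 percentage points.

14.76 percentage points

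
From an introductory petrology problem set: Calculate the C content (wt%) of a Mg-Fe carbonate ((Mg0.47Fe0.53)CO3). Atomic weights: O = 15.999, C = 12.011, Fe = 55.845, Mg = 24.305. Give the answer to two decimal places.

Formula mass = 0.47·24.305 + 0.53·55.845 + 1·12.011 + 3·15.999 = 101.029 g/mol, of which 12.011 g is C.
So C makes up 12.011/101.029 = 0.1189 of the mass, i.e. 11.89%.

11.89 wt%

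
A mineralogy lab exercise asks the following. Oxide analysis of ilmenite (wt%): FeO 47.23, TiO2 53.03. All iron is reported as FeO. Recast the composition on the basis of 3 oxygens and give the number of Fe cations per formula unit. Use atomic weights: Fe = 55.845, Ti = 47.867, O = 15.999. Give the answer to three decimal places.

0.993 Fe apfu

FeO (M=71.844): mol = 0.65740; Fe = 0.65740, O = 0.65740.
TiO2 (M=79.865): mol = 0.66400; Ti = 0.66400, O = 1.32800.
ΣO = 1.98540; factor = 3/ΣO = 1.51103.
Fe apfu = 0.65740 × 1.51103 = 0.993.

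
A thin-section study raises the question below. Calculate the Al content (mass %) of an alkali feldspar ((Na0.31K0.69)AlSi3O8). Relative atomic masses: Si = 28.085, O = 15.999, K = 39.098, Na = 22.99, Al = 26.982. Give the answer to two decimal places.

9.87 mass %

Molar mass of (Na0.31K0.69)AlSi3O8: 0.31×22.99 + 0.69×39.098 + 1×26.982 + 3×28.085 + 8×15.999 = 273.334 g/mol.
Mass of Al per formula unit: 1 × 26.982 = 26.982 g.
Weight fraction Al = 26.982 / 273.334 = 0.0987.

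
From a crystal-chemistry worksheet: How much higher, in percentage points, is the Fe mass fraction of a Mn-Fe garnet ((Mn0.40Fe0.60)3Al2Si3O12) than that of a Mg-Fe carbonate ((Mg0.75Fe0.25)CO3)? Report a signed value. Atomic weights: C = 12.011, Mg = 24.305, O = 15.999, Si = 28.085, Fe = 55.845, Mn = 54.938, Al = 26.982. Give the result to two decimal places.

5.10 percentage points

First mineral: 100.521 g Fe in 496.654 g formula = 20.24 wt% Fe.
Second mineral: 13.961 g Fe in 92.198 g formula = 15.14 wt% Fe.
20.24% − 15.14% gives a difference of 5.10 percentage points.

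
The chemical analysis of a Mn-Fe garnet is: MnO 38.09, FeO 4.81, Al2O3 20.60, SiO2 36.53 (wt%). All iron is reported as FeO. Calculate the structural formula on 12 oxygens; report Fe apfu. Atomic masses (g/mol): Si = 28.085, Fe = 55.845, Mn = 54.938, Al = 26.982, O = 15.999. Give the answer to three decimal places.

0.331 Fe apfu

MnO: 38.09/70.937 = 0.53696 mol → 0.53696 mol Mn, 0.53696 mol O.
FeO: 4.81/71.844 = 0.06695 mol → 0.06695 mol Fe, 0.06695 mol O.
Al2O3: 20.60/101.961 = 0.20204 mol → 0.40408 mol Al, 0.60612 mol O.
SiO2: 36.53/60.083 = 0.60799 mol → 0.60799 mol Si, 1.21598 mol O.
Total oxygen = 2.42601 mol. Normalization factor = 12/2.42601 = 4.94639.
Fe per 12 O = 0.06695 × 4.94639 = 0.331.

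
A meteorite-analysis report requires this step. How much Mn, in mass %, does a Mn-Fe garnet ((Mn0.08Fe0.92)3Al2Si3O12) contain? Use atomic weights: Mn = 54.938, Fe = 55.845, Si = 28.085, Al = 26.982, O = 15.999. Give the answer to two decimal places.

2.65 mass %

M((Mn0.08Fe0.92)3Al2Si3O12) = 497.524 g/mol.
Mn contributes 0.24 × 54.938 = 13.185 g per mole.
13.185/497.524 = 0.0265 → 2.65%.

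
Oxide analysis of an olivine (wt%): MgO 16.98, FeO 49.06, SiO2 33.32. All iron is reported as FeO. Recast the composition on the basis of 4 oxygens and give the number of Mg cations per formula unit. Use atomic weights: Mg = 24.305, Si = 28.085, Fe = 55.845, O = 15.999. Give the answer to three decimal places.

0.761 Mg apfu

MgO: 16.98/40.304 = 0.42130 mol → 0.42130 mol Mg, 0.42130 mol O.
FeO: 49.06/71.844 = 0.68287 mol → 0.68287 mol Fe, 0.68287 mol O.
SiO2: 33.32/60.083 = 0.55457 mol → 0.55457 mol Si, 1.10914 mol O.
Total oxygen = 2.21331 mol. Normalization factor = 4/2.21331 = 1.80725.
Mg per 4 O = 0.42130 × 1.80725 = 0.761.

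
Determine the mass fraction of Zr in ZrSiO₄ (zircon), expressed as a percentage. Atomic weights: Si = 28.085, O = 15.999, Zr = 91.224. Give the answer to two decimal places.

M(ZrSiO₄) = 183.305 g/mol.
Zr contributes 1 × 91.224 = 91.224 g per mole.
91.224/183.305 = 0.4977 → 49.77%.

49.77 wt%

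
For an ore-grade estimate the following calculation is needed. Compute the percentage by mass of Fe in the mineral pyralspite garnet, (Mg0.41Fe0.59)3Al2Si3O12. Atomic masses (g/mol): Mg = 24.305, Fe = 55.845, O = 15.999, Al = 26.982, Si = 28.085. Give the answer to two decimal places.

Formula mass = 1.23×24.305 + 1.77×55.845 + 2×26.982 + 3×28.085 + 12×15.999 = 458.948 g/mol, of which 98.846 g is Fe.
So Fe makes up 98.846/458.948 = 0.2154 of the mass, i.e. 21.54%.

21.54 wt%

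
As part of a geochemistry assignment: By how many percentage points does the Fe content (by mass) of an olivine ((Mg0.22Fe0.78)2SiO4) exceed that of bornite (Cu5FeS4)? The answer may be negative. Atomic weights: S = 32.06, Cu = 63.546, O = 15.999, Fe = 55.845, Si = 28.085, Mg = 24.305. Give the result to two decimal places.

34.75 percentage points

First mineral: 87.118 g Fe in 189.893 g formula = 45.88 wt% Fe.
Second mineral: 55.845 g Fe in 501.815 g formula = 11.13 wt% Fe.
45.88% − 11.13% gives a difference of 34.75 percentage points.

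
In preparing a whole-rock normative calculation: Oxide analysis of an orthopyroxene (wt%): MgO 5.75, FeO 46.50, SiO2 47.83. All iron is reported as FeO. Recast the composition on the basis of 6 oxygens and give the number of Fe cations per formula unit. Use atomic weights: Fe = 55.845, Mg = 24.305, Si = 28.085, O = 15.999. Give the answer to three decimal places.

1.630 Fe apfu

MgO (M=40.304): mol = 0.14267; Mg = 0.14267, O = 0.14267.
FeO (M=71.844): mol = 0.64724; Fe = 0.64724, O = 0.64724.
SiO2 (M=60.083): mol = 0.79607; Si = 0.79607, O = 1.59214.
ΣO = 2.38205; factor = 6/ΣO = 2.51884.
Fe apfu = 0.64724 × 2.51884 = 1.630.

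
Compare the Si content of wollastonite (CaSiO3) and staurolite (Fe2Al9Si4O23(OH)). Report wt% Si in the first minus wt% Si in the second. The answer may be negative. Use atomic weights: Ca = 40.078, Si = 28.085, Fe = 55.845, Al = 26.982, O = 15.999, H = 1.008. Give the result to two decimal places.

10.99 percentage points

M(CaSiO3) = 116.160 g/mol, so wt% Si = 28.085/116.160 × 100 = 24.18%.
M(Fe2Al9Si4O23(OH)) = 851.852 g/mol, so wt% Si = 112.340/851.852 × 100 = 13.19%.
24.18 − 13.19 = 10.99 pp.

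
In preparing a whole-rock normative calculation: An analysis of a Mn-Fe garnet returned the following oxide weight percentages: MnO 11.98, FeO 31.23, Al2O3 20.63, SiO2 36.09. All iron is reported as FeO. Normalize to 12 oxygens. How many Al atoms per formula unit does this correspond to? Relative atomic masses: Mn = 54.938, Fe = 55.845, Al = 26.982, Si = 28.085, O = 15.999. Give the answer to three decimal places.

11.98 wt% MnO ÷ 70.937 g/mol = 0.16888 mol, giving 0.16888 Mn and 0.16888 O.
31.23 wt% FeO ÷ 71.844 g/mol = 0.43469 mol, giving 0.43469 Fe and 0.43469 O.
20.63 wt% Al2O3 ÷ 101.961 g/mol = 0.20233 mol, giving 0.40466 Al and 0.60699 O.
36.09 wt% SiO2 ÷ 60.083 g/mol = 0.60067 mol, giving 0.60067 Si and 1.20134 O.
Oxygen sums to 2.41190; scaling by 12/2.41190 = 4.97533 puts the formula on 12 O.
Al: 0.40466 × 4.97533 = 2.013 atoms per formula unit.

2.013 Al apfu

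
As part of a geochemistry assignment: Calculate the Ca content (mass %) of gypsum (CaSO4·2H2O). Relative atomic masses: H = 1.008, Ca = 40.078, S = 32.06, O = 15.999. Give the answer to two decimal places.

Formula mass = 1·40.078 + 1·32.06 + 6·15.999 + 4·1.008 = 172.164 g/mol, of which 40.078 g is Ca.
So Ca makes up 40.078/172.164 = 0.2328 of the mass, i.e. 23.28%.

23.28 mass %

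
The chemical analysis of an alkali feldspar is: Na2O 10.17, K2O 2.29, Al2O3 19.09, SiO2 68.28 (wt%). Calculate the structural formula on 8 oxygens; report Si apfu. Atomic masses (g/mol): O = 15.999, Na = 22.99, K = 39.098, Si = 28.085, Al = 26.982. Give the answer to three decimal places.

10.17 wt% Na2O ÷ 61.979 g/mol = 0.16409 mol, giving 0.32818 Na and 0.16409 O.
2.29 wt% K2O ÷ 94.195 g/mol = 0.02431 mol, giving 0.04862 K and 0.02431 O.
19.09 wt% Al2O3 ÷ 101.961 g/mol = 0.18723 mol, giving 0.37446 Al and 0.56169 O.
68.28 wt% SiO2 ÷ 60.083 g/mol = 1.13643 mol, giving 1.13643 Si and 2.27286 O.
Oxygen sums to 3.02295; scaling by 8/3.02295 = 2.64642 puts the formula on 8 O.
Si: 1.13643 × 2.64642 = 3.007 atoms per formula unit.

3.007 Si apfu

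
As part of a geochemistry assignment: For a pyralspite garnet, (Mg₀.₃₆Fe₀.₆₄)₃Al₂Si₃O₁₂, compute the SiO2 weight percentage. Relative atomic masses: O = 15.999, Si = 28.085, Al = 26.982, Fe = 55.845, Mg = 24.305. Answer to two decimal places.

38.87 wt%

Formula mass = 463.679 g/mol.
3 Si → 3.0000 mol SiO2 per formula unit; M(SiO2) = 60.083, so SiO2 mass = 180.249 g.
180.249/463.679 × 100 = 38.87 wt%.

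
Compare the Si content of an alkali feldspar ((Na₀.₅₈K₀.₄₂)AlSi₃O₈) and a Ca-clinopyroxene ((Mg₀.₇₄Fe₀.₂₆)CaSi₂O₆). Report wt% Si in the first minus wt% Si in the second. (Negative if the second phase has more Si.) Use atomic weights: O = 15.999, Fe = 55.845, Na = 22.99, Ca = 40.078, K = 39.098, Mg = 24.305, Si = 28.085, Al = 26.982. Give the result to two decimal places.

6.33 percentage points

First mineral: 84.255 g Si in 268.984 g formula = 31.32 wt% Si.
Second mineral: 56.170 g Si in 224.747 g formula = 24.99 wt% Si.
31.32% − 24.99% gives a difference of 6.33 percentage points.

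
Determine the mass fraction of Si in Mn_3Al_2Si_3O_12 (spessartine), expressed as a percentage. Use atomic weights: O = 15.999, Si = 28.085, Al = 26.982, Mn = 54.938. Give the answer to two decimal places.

Formula mass = 3·54.938 + 2·26.982 + 3·28.085 + 12·15.999 = 495.021 g/mol, of which 84.255 g is Si.
So Si makes up 84.255/495.021 = 0.1702 of the mass, i.e. 17.02%.

17.02 weight percent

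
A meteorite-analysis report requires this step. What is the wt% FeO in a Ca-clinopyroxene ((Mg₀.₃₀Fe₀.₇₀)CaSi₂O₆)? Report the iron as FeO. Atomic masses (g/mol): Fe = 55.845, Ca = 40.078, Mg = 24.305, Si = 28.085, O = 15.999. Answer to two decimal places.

21.08 wt%

M((Mg₀.₃₀Fe₀.₇₀)CaSi₂O₆) = 238.625 g/mol; M(FeO) = 71.844 g/mol.
Moles FeO per formula unit = 0.70 Fe ÷ 1 = 0.7000.
FeO fraction = (0.7000 × 71.844) / 238.625 = 50.291/238.625 = 0.2108.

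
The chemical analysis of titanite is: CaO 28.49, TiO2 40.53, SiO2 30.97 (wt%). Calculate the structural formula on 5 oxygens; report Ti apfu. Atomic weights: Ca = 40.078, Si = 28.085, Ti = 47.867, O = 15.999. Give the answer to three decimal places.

0.994 Ti apfu

28.49 wt% CaO ÷ 56.077 g/mol = 0.50805 mol, giving 0.50805 Ca and 0.50805 O.
40.53 wt% TiO2 ÷ 79.865 g/mol = 0.50748 mol, giving 0.50748 Ti and 1.01496 O.
30.97 wt% SiO2 ÷ 60.083 g/mol = 0.51545 mol, giving 0.51545 Si and 1.03090 O.
Oxygen sums to 2.55391; scaling by 5/2.55391 = 1.95778 puts the formula on 5 O.
Ti: 0.50748 × 1.95778 = 0.994 atoms per formula unit.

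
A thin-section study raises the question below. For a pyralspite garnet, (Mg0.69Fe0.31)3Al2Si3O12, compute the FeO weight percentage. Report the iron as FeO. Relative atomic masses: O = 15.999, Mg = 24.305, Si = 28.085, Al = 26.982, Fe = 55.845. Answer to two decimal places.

15.45 wt%

Formula mass = 432.454 g/mol.
0.93 Fe → 0.9300 mol FeO per formula unit; M(FeO) = 71.844, so FeO mass = 66.815 g.
66.815/432.454 × 100 = 15.45 wt%.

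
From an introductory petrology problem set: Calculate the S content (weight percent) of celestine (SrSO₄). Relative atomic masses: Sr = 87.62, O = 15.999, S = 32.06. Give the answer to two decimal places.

Formula mass = 1×87.62 + 1×32.06 + 4×15.999 = 183.676 g/mol, of which 32.060 g is S.
So S makes up 32.060/183.676 = 0.1745 of the mass, i.e. 17.45%.

17.45 weight percent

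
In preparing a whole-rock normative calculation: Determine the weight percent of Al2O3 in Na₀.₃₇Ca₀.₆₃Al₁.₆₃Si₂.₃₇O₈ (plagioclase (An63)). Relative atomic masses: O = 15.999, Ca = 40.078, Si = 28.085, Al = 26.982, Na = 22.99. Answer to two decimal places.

30.52 wt%

Formula mass = 272.290 g/mol.
1.63 Al → 0.8150 mol Al2O3 per formula unit; M(Al2O3) = 101.961, so Al2O3 mass = 83.098 g.
83.098/272.290 × 100 = 30.52 wt%.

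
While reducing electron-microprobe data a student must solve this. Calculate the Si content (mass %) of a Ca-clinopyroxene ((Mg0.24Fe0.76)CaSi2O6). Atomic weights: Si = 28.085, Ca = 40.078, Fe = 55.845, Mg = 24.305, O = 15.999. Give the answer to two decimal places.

23.35 mass %

Formula mass = 0.24·24.305 + 0.76·55.845 + 1·40.078 + 2·28.085 + 6·15.999 = 240.517 g/mol, of which 56.170 g is Si.
So Si makes up 56.170/240.517 = 0.2335 of the mass, i.e. 23.35%.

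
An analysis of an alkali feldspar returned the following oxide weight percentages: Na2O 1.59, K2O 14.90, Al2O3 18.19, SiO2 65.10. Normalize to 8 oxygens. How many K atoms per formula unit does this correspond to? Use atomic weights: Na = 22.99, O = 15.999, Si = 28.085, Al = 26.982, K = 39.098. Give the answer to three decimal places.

0.877 K apfu

Na2O: 1.59/61.979 = 0.02565 mol → 0.05130 mol Na, 0.02565 mol O.
K2O: 14.90/94.195 = 0.15818 mol → 0.31636 mol K, 0.15818 mol O.
Al2O3: 18.19/101.961 = 0.17840 mol → 0.35680 mol Al, 0.53520 mol O.
SiO2: 65.10/60.083 = 1.08350 mol → 1.08350 mol Si, 2.16700 mol O.
Total oxygen = 2.88603 mol. Normalization factor = 8/2.88603 = 2.77197.
K per 8 O = 0.31636 × 2.77197 = 0.877.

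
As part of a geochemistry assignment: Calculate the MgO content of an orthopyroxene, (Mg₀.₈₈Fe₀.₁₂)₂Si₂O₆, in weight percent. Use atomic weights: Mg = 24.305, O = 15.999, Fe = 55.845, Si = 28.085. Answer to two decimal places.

M((Mg₀.₈₈Fe₀.₁₂)₂Si₂O₆) = 208.344 g/mol; M(MgO) = 40.304 g/mol.
Moles MgO per formula unit = 1.76 Mg ÷ 1 = 1.7600.
MgO fraction = (1.7600 × 40.304) / 208.344 = 70.935/208.344 = 0.3405.

34.05 wt%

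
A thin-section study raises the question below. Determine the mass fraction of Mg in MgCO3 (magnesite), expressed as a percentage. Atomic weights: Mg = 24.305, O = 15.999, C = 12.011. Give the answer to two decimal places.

28.83 mass %

M(MgCO3) = 84.313 g/mol.
Mg contributes 1 × 24.305 = 24.305 g per mole.
24.305/84.313 = 0.2883 → 28.83%.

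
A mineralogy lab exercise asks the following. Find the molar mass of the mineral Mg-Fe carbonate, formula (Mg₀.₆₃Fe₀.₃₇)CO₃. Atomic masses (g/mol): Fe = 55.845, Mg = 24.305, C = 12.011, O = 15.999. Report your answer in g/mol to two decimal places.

M = 0.63(24.305) + 0.37(55.845) + 1(12.011) + 3(15.999)

95.98 g/mol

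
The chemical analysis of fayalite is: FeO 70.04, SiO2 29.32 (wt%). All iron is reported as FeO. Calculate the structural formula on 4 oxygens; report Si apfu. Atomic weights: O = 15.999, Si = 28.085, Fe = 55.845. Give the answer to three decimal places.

1.001 Si apfu

FeO: 70.04/71.844 = 0.97489 mol → 0.97489 mol Fe, 0.97489 mol O.
SiO2: 29.32/60.083 = 0.48799 mol → 0.48799 mol Si, 0.97598 mol O.
Total oxygen = 1.95087 mol. Normalization factor = 4/1.95087 = 2.05037.
Si per 4 O = 0.48799 × 2.05037 = 1.001.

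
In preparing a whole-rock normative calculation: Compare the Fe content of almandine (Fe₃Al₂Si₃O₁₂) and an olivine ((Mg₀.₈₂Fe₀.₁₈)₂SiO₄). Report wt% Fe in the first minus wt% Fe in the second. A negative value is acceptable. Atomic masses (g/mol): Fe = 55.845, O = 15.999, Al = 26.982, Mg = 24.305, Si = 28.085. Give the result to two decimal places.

20.44 percentage points

Fe in Fe₃Al₂Si₃O₁₂: molar mass 497.742 g/mol; 3×55.845 = 167.535 g → 33.66 wt%.
Fe in (Mg₀.₈₂Fe₀.₁₈)₂SiO₄: molar mass 152.045 g/mol; 0.36×55.845 = 20.104 g → 13.22 wt%.
Difference = 33.66 − 13.22 = 20.44 percentage points.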